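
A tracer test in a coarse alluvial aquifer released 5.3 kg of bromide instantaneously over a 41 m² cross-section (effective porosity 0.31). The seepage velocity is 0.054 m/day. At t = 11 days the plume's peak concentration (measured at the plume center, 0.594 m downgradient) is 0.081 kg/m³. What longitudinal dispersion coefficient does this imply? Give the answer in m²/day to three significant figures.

0.192 m²/day

At the plume center C_max = M/(n_e·A·√(4πDt)), so D = M²/(4πt·(n_e·A·C_max)²).
n_e·A·C_max = 0.31 × 41 × 0.081 = 1.030 kg/m.
D = 5.3²/(4π × 11 × 1.030²) = 0.192 m²/day.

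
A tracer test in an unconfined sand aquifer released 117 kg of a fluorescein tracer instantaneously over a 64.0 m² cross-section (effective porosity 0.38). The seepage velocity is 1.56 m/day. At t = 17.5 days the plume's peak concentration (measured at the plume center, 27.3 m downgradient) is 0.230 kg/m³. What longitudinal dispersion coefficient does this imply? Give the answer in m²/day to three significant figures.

At the plume center C_max = M/(n_e·A·√(4πDt)), so D = M²/(4πt·(n_e·A·C_max)²).
n_e·A·C_max = 0.38 × 64.0 × 0.230 = 5.594 kg/m.
D = 117²/(4π × 17.5 × 5.594²) = 1.99 m²/day.

1.99 m²/day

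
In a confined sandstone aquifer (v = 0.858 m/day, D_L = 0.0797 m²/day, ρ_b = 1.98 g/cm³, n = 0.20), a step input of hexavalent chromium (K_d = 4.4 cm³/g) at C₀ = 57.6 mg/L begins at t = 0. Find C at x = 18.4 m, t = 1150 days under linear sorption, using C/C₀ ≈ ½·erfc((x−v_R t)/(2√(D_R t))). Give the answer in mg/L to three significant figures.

55.7 mg/L

Retardation factor R = 1 + ρ_b·K_d/n = 1 + 1.98 × 4.4/0.20 = 44.56.
Sorption retards both mechanisms: v_R = v/R = 0.01925 m/day, D_R = D/R = 0.001789 m²/day.
v_R·t = 0.01925 × 1150 = 22.1375 m; 2√(D_R t) = 2.869 m; argument = (18.4 − 22.1375)/2.869 = -1.303.
C = C₀ × ½·erfc(-1.303) = 57.6 × 0.9673 = 55.7 mg/L.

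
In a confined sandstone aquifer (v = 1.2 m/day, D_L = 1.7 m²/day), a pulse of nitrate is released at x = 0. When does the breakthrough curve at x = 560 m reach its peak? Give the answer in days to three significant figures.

For the 1D instantaneous-source solution, setting ∂C/∂t = 0 at fixed x gives v²t² + 2Dt − x² = 0, so t = (√(D² + v²x²) − D)/v².
√(D² + v²x²) = √(1.7² + 1.2² × 560²) = 672.0; v² = 1.44.
t = (672.0 − 1.7)/1.44 = 465 days (vs. the pure-advection estimate x/v = 467 d).

465 days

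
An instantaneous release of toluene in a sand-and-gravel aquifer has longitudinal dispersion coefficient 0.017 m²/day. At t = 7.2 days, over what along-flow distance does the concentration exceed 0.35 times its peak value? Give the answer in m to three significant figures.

1.43 m

The plume is Gaussian with σ = √(2Dt) = √(2 × 0.017 × 7.2) = 0.4948 m.
C/C_peak = exp(−Δx²/(2σ²)) = 0.35 ⇒ Δx = σ·√(−2 ln 0.35) = 0.4948 × 1.449 = 0.7170 m.
Width = 2Δx = 1.43 m.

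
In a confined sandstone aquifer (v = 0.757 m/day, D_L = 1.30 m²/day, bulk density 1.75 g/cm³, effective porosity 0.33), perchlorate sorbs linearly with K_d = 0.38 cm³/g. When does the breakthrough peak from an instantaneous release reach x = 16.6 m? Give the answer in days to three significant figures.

59.6 days

Retardation factor R = 1 + ρ_b·K_d/n = 1 + 1.75 × 0.38/0.33 = 3.015.
Sorption retards both mechanisms: v_R = v/R = 0.2511 m/day, D_R = D/R = 0.4312 m²/day.
Peak time from v_R²t² + 2D_R t − x² = 0: t = (√(D_R² + v_R²x²) − D_R)/v_R².
√(D_R² + v_R²x²) = √(0.4312² + 0.2511² × 16.6²) = 4.191; v_R² = 0.06305.
t = (4.191 − 0.4312)/0.06305 = 59.6 days.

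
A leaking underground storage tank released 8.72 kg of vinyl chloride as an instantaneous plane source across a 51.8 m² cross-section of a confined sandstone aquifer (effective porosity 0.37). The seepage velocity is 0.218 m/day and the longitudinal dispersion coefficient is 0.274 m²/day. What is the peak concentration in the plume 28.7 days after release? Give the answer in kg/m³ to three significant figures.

The peak of an instantaneous 1D plume sits at x = vt; there the Gaussian factor is 1 and C_max = M/(n_e·A·√(4πDt)), where n_e·A is the pore area the mass is dissolved in.
√(4πDt) = √(4π × 0.274 × 28.7) = 9.941 m, so C_max = 8.72/(0.37 × 51.8 × 9.941) = 0.0458 kg/m³.

0.0458 kg/m³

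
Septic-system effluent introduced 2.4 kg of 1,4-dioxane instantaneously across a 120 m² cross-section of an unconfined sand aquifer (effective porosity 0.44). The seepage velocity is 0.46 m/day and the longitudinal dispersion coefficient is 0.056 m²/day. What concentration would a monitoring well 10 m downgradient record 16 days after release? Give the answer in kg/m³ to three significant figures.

0.00194 kg/m³

For an instantaneous plane source, C(x,t) = M/(n_e·A·√(4πDt)) · exp(−(x−vt)²/(4Dt)), with n_e·A the pore (flow) area.
Plume center vt = 0.46 × 16 = 7.36 m, so the well at 10 m is 2.64 m downgradient of the peak.
√(4πDt) = 3.356 m, giving peak height M/(n_e·A·√(4πDt)) = 2.4/(0.44 × 120 × 3.356) = 0.01354 kg/m³.
(x−vt)²/(4Dt) = (2.64)²/(4 × 0.056 × 16) = 1.945; exp(−1.945) = 0.1430.
C = 0.01354 × 0.1430 = 0.00194 kg/m³.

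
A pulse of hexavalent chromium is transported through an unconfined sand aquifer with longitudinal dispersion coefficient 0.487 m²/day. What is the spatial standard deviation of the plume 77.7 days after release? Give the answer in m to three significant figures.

Dispersive spreading gives a Gaussian with σ² = 2Dt; advection only shifts the center.
σ = √(2 × 0.487 × 77.7) = 8.70 m.

8.70 m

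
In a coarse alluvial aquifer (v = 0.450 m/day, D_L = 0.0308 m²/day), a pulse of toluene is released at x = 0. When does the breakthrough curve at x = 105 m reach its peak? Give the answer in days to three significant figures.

For the 1D instantaneous-source solution, setting ∂C/∂t = 0 at fixed x gives v²t² + 2Dt − x² = 0, so t = (√(D² + v²x²) − D)/v².
√(D² + v²x²) = √(0.0308² + 0.450² × 105²) = 47.25; v² = 0.2025.
t = (47.25 − 0.0308)/0.2025 = 233 days (vs. the pure-advection estimate x/v = 233 d).

233 days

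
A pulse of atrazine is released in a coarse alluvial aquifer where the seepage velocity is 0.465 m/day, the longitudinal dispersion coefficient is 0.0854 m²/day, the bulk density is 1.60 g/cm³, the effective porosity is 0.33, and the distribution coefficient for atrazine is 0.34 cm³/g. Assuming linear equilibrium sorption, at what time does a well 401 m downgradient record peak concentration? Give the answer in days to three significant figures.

Retardation factor R = 1 + ρ_b·K_d/n = 1 + 1.60 × 0.34/0.33 = 2.648.
Sorption retards both mechanisms: v_R = v/R = 0.1756 m/day, D_R = D/R = 0.03225 m²/day.
Peak time from v_R²t² + 2D_R t − x² = 0: t = (√(D_R² + v_R²x²) − D_R)/v_R².
√(D_R² + v_R²x²) = √(0.03225² + 0.1756² × 401²) = 70.42; v_R² = 0.03084.
t = (70.42 − 0.03225)/0.03084 = 2280 days.

2280 days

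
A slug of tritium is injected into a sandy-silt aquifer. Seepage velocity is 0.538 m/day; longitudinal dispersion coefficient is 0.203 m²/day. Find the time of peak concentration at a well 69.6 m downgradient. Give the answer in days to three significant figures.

For the 1D instantaneous-source solution, setting ∂C/∂t = 0 at fixed x gives v²t² + 2Dt − x² = 0, so t = (√(D² + v²x²) − D)/v².
√(D² + v²x²) = √(0.203² + 0.538² × 69.6²) = 37.45; v² = 0.289444.
t = (37.45 − 0.203)/0.289444 = 129 days (vs. the pure-advection estimate x/v = 129 d).

129 days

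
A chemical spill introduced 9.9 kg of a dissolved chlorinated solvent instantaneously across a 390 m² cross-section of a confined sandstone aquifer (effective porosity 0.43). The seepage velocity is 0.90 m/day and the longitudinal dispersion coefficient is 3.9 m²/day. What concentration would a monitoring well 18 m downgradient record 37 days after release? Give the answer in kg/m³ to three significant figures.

0.000924 kg/m³

For an instantaneous plane source, C(x,t) = M/(n_e·A·√(4πDt)) · exp(−(x−vt)²/(4Dt)), with n_e·A the pore (flow) area.
Plume center vt = 0.90 × 37 = 33.3 m, so the well at 18 m is 15.3 m upgradient of the peak.
√(4πDt) = 42.58 m, giving peak height M/(n_e·A·√(4πDt)) = 9.9/(0.43 × 390 × 42.58) = 0.001386 kg/m³.
(x−vt)²/(4Dt) = (-15.3)²/(4 × 3.9 × 37) = 0.4056; exp(−0.4056) = 0.6666.
C = 0.001386 × 0.6666 = 0.000924 kg/m³.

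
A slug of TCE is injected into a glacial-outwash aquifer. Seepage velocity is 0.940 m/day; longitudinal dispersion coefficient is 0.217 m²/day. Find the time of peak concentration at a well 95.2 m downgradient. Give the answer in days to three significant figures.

For the 1D instantaneous-source solution, setting ∂C/∂t = 0 at fixed x gives v²t² + 2Dt − x² = 0, so t = (√(D² + v²x²) − D)/v².
√(D² + v²x²) = √(0.217² + 0.940² × 95.2²) = 89.49; v² = 0.8836.
t = (89.49 − 0.217)/0.8836 = 101 days (vs. the pure-advection estimate x/v = 101 d).

101 days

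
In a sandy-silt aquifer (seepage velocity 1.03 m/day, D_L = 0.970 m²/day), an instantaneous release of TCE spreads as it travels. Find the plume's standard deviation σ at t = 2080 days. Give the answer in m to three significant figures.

63.5 m

Dispersive spreading gives a Gaussian with σ² = 2Dt; advection only shifts the center.
σ = √(2 × 0.970 × 2080) = 63.5 m.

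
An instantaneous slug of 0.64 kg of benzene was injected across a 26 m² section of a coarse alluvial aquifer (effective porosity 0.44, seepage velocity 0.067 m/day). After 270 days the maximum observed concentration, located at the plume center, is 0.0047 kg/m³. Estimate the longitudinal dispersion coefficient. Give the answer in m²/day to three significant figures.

At the plume center C_max = M/(n_e·A·√(4πDt)), so D = M²/(4πt·(n_e·A·C_max)²).
n_e·A·C_max = 0.44 × 26 × 0.0047 = 0.05377 kg/m.
D = 0.64²/(4π × 270 × 0.05377²) = 0.0418 m²/day.

0.0418 m²/day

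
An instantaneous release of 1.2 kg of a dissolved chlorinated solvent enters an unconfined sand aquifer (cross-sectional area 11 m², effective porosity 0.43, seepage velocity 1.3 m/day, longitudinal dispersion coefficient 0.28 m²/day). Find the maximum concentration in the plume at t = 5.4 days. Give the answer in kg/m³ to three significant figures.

0.0582 kg/m³

The peak of an instantaneous 1D plume sits at x = vt; there the Gaussian factor is 1 and C_max = M/(n_e·A·√(4πDt)), where n_e·A is the pore area the mass is dissolved in.
√(4πDt) = √(4π × 0.28 × 5.4) = 4.359 m, so C_max = 1.2/(0.43 × 11 × 4.359) = 0.0582 kg/m³.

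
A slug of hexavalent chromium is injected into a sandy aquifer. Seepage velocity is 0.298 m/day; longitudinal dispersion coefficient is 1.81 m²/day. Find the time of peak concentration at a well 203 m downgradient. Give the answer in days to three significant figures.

For the 1D instantaneous-source solution, setting ∂C/∂t = 0 at fixed x gives v²t² + 2Dt − x² = 0, so t = (√(D² + v²x²) − D)/v².
√(D² + v²x²) = √(1.81² + 0.298² × 203²) = 60.52; v² = 0.088804.
t = (60.52 − 1.81)/0.088804 = 661 days (vs. the pure-advection estimate x/v = 681 d).

661 days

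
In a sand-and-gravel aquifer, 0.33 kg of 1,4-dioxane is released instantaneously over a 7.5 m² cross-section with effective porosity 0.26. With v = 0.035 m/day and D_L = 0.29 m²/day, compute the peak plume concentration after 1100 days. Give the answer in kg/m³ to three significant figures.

0.00267 kg/m³

The peak of an instantaneous 1D plume sits at x = vt; there the Gaussian factor is 1 and C_max = M/(n_e·A·√(4πDt)), where n_e·A is the pore area the mass is dissolved in.
√(4πDt) = √(4π × 0.29 × 1100) = 63.31 m, so C_max = 0.33/(0.26 × 7.5 × 63.31) = 0.00267 kg/m³.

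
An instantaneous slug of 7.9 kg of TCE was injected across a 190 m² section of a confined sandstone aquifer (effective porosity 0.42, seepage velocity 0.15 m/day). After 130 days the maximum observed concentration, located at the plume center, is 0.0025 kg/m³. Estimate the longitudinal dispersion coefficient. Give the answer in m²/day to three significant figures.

At the plume center C_max = M/(n_e·A·√(4πDt)), so D = M²/(4πt·(n_e·A·C_max)²).
n_e·A·C_max = 0.42 × 190 × 0.0025 = 0.1995 kg/m.
D = 7.9²/(4π × 130 × 0.1995²) = 0.960 m²/day.

0.960 m²/day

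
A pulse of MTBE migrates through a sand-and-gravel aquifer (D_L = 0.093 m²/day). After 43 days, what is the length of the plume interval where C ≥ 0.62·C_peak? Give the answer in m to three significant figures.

5.53 m

The plume is Gaussian with σ = √(2Dt) = √(2 × 0.093 × 43) = 2.828 m.
C/C_peak = exp(−Δx²/(2σ²)) = 0.62 ⇒ Δx = σ·√(−2 ln 0.62) = 2.828 × 0.9778 = 2.765 m.
Width = 2Δx = 5.53 m.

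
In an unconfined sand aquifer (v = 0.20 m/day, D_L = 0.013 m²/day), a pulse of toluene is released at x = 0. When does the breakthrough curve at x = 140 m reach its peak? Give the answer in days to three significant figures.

700 days

For the 1D instantaneous-source solution, setting ∂C/∂t = 0 at fixed x gives v²t² + 2Dt − x² = 0, so t = (√(D² + v²x²) − D)/v².
√(D² + v²x²) = √(0.013² + 0.20² × 140²) = 28.00; v² = 0.04.
t = (28.00 − 0.013)/0.04 = 700 days (vs. the pure-advection estimate x/v = 700 d).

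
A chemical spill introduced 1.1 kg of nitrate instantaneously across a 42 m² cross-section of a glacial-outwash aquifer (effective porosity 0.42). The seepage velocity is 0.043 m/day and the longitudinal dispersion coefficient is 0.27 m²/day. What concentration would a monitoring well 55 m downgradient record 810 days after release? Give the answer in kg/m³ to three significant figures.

For an instantaneous plane source, C(x,t) = M/(n_e·A·√(4πDt)) · exp(−(x−vt)²/(4Dt)), with n_e·A the pore (flow) area.
Plume center vt = 0.043 × 810 = 34.83 m, so the well at 55 m is 20.17 m downgradient of the peak.
√(4πDt) = 52.42 m, giving peak height M/(n_e·A·√(4πDt)) = 1.1/(0.42 × 42 × 52.42) = 0.001190 kg/m³.
(x−vt)²/(4Dt) = (20.17)²/(4 × 0.27 × 810) = 0.4651; exp(−0.4651) = 0.6281.
C = 0.001190 × 0.6281 = 0.000747 kg/m³.

0.000747 kg/m³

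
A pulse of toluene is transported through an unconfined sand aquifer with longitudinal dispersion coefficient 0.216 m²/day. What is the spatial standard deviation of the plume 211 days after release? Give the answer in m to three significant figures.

9.55 m

Dispersive spreading gives a Gaussian with σ² = 2Dt; advection only shifts the center.
σ = √(2 × 0.216 × 211) = 9.55 m.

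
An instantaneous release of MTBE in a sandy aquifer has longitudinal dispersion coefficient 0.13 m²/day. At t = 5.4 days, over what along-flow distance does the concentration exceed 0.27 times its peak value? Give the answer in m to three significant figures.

The plume is Gaussian with σ = √(2Dt) = √(2 × 0.13 × 5.4) = 1.185 m.
C/C_peak = exp(−Δx²/(2σ²)) = 0.27 ⇒ Δx = σ·√(−2 ln 0.27) = 1.185 × 1.618 = 1.917 m.
Width = 2Δx = 3.83 m.

3.83 m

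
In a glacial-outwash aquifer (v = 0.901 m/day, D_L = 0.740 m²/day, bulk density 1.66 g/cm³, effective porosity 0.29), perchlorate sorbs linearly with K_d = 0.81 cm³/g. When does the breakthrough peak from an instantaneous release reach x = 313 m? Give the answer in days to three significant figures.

1950 days

Retardation factor R = 1 + ρ_b·K_d/n = 1 + 1.66 × 0.81/0.29 = 5.637.
Sorption retards both mechanisms: v_R = v/R = 0.1598 m/day, D_R = D/R = 0.1313 m²/day.
Peak time from v_R²t² + 2D_R t − x² = 0: t = (√(D_R² + v_R²x²) − D_R)/v_R².
√(D_R² + v_R²x²) = √(0.1313² + 0.1598² × 313²) = 50.02; v_R² = 0.02554.
t = (50.02 − 0.1313)/0.02554 = 1950 days.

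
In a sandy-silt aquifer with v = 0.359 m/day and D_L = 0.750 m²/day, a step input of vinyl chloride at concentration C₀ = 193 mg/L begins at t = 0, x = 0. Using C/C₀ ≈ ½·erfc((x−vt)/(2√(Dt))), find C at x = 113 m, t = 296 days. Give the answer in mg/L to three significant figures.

72.3 mg/L

For a continuous step input, C/C₀ ≈ ½·erfc((x−vt)/(2√(Dt))).
vt = 0.359 × 296 = 106.264 m and 2√(Dt) = 2√(0.750 × 296) = 29.80 m.
Argument (x−vt)/(2√(Dt)) = (113 − 106.264)/29.80 = 0.2260; ½·erfc(0.2260) = 0.3746.
C = 193 × 0.3746 = 72.3 mg/L.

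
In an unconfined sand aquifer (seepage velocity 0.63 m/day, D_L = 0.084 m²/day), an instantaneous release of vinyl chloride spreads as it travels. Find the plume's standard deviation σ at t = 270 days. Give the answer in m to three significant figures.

6.73 m

Dispersive spreading gives a Gaussian with σ² = 2Dt; advection only shifts the center.
σ = √(2 × 0.084 × 270) = 6.73 m.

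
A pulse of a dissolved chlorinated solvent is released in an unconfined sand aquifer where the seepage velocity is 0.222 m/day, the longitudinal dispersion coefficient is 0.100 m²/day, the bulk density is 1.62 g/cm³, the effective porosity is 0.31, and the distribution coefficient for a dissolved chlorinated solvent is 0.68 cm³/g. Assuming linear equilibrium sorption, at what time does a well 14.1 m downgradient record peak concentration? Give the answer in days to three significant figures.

280 days

Retardation factor R = 1 + ρ_b·K_d/n = 1 + 1.62 × 0.68/0.31 = 4.554.
Sorption retards both mechanisms: v_R = v/R = 0.04875 m/day, D_R = D/R = 0.02196 m²/day.
Peak time from v_R²t² + 2D_R t − x² = 0: t = (√(D_R² + v_R²x²) − D_R)/v_R².
√(D_R² + v_R²x²) = √(0.02196² + 0.04875² × 14.1²) = 0.6877; v_R² = 0.002377.
t = (0.6877 − 0.02196)/0.002377 = 280 days.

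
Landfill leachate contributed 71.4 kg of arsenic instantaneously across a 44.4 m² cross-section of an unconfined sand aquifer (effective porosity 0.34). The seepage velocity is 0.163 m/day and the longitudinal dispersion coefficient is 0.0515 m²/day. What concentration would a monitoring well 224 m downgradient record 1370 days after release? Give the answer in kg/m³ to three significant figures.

0.159 kg/m³

For an instantaneous plane source, C(x,t) = M/(n_e·A·√(4πDt)) · exp(−(x−vt)²/(4Dt)), with n_e·A the pore (flow) area.
Plume center vt = 0.163 × 1370 = 223.31 m, so the well at 224 m is 0.69 m downgradient of the peak.
√(4πDt) = 29.78 m, giving peak height M/(n_e·A·√(4πDt)) = 71.4/(0.34 × 44.4 × 29.78) = 0.1588 kg/m³.
(x−vt)²/(4Dt) = (0.69)²/(4 × 0.0515 × 1370) = 0.001687; exp(−0.001687) = 0.9983.
C = 0.1588 × 0.9983 = 0.159 kg/m³.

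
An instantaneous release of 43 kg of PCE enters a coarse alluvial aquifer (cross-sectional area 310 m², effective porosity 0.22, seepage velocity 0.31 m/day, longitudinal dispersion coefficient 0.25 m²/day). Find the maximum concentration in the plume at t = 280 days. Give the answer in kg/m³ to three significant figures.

The peak of an instantaneous 1D plume sits at x = vt; there the Gaussian factor is 1 and C_max = M/(n_e·A·√(4πDt)), where n_e·A is the pore area the mass is dissolved in.
√(4πDt) = √(4π × 0.25 × 280) = 29.66 m, so C_max = 43/(0.22 × 310 × 29.66) = 0.0213 kg/m³.

0.0213 kg/m³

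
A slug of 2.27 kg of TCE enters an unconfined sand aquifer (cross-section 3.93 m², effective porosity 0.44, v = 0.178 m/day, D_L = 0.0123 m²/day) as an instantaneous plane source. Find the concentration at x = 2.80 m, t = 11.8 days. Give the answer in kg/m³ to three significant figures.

0.418 kg/m³

For an instantaneous plane source, C(x,t) = M/(n_e·A·√(4πDt)) · exp(−(x−vt)²/(4Dt)), with n_e·A the pore (flow) area.
Plume center vt = 0.178 × 11.8 = 2.1004 m, so the well at 2.80 m is 0.6996 m downgradient of the peak.
√(4πDt) = 1.351 m, giving peak height M/(n_e·A·√(4πDt)) = 2.27/(0.44 × 3.93 × 1.351) = 0.9717 kg/m³.
(x−vt)²/(4Dt) = (0.6996)²/(4 × 0.0123 × 11.8) = 0.8430; exp(−0.8430) = 0.4304.
C = 0.9717 × 0.4304 = 0.418 kg/m³.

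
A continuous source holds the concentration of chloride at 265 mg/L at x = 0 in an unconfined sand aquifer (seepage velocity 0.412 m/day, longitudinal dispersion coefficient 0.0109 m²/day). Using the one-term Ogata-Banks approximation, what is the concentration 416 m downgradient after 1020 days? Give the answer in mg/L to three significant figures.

216 mg/L

For a continuous step input, C/C₀ ≈ ½·erfc((x−vt)/(2√(Dt))).
vt = 0.412 × 1020 = 420.24 m and 2√(Dt) = 2√(0.0109 × 1020) = 6.669 m.
Argument (x−vt)/(2√(Dt)) = (416 − 420.24)/6.669 = -0.6358; ½·erfc(-0.6358) = 0.8157.
C = 265 × 0.8157 = 216 mg/L.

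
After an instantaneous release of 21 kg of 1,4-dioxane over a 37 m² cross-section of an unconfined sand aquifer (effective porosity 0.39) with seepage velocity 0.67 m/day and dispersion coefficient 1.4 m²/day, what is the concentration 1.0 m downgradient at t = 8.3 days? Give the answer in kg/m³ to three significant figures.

0.0770 kg/m³

For an instantaneous plane source, C(x,t) = M/(n_e·A·√(4πDt)) · exp(−(x−vt)²/(4Dt)), with n_e·A the pore (flow) area.
Plume center vt = 0.67 × 8.3 = 5.561 m, so the well at 1.0 m is 4.561 m upgradient of the peak.
√(4πDt) = 12.08 m, giving peak height M/(n_e·A·√(4πDt)) = 21/(0.39 × 37 × 12.08) = 0.1205 kg/m³.
(x−vt)²/(4Dt) = (-4.561)²/(4 × 1.4 × 8.3) = 0.4476; exp(−0.4476) = 0.6392.
C = 0.1205 × 0.6392 = 0.0770 kg/m³.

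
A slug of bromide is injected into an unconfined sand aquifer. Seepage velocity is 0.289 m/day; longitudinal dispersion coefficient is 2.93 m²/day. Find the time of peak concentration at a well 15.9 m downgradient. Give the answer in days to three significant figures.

For the 1D instantaneous-source solution, setting ∂C/∂t = 0 at fixed x gives v²t² + 2Dt − x² = 0, so t = (√(D² + v²x²) − D)/v².
√(D² + v²x²) = √(2.93² + 0.289² × 15.9²) = 5.450; v² = 0.083521.
t = (5.450 − 2.93)/0.083521 = 30.2 days (vs. the pure-advection estimate x/v = 55.0 d).

30.2 days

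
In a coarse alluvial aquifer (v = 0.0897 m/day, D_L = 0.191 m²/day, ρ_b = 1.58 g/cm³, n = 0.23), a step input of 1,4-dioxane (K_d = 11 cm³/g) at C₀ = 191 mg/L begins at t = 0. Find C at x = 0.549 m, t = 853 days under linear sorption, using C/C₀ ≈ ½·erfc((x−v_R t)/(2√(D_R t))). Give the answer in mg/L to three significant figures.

112 mg/L

Retardation factor R = 1 + ρ_b·K_d/n = 1 + 1.58 × 11/0.23 = 76.57.
Sorption retards both mechanisms: v_R = v/R = 0.001171 m/day, D_R = D/R = 0.002494 m²/day.
v_R·t = 0.001171 × 853 = 0.998863 m; 2√(D_R t) = 2.917 m; argument = (0.549 − 0.998863)/2.917 = -0.1542.
C = C₀ × ½·erfc(-0.1542) = 191 × 0.5863 = 112 mg/L.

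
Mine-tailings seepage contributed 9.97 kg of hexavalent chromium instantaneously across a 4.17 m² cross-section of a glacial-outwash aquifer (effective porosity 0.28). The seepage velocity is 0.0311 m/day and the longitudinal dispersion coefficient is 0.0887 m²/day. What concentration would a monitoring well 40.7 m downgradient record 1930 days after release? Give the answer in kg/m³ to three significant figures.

For an instantaneous plane source, C(x,t) = M/(n_e·A·√(4πDt)) · exp(−(x−vt)²/(4Dt)), with n_e·A the pore (flow) area.
Plume center vt = 0.0311 × 1930 = 60.023 m, so the well at 40.7 m is 19.323 m upgradient of the peak.
√(4πDt) = 46.38 m, giving peak height M/(n_e·A·√(4πDt)) = 9.97/(0.28 × 4.17 × 46.38) = 0.1841 kg/m³.
(x−vt)²/(4Dt) = (-19.323)²/(4 × 0.0887 × 1930) = 0.5453; exp(−0.5453) = 0.5797.
C = 0.1841 × 0.5797 = 0.107 kg/m³.

0.107 kg/m³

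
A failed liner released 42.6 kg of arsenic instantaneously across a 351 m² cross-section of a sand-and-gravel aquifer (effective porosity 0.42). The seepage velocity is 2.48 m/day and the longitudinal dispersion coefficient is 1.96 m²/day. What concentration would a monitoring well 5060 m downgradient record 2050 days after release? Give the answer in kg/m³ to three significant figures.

0.00124 kg/m³

For an instantaneous plane source, C(x,t) = M/(n_e·A·√(4πDt)) · exp(−(x−vt)²/(4Dt)), with n_e·A the pore (flow) area.
Plume center vt = 2.48 × 2050 = 5084 m, so the well at 5060 m is 24 m upgradient of the peak.
√(4πDt) = 224.7 m, giving peak height M/(n_e·A·√(4πDt)) = 42.6/(0.42 × 351 × 224.7) = 0.001286 kg/m³.
(x−vt)²/(4Dt) = (-24)²/(4 × 1.96 × 2050) = 0.03584; exp(−0.03584) = 0.9648.
C = 0.001286 × 0.9648 = 0.00124 kg/m³.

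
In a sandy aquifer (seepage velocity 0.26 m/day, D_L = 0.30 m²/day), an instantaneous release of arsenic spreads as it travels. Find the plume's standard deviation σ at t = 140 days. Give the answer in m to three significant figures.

9.17 m

Dispersive spreading gives a Gaussian with σ² = 2Dt; advection only shifts the center.
σ = √(2 × 0.30 × 140) = 9.17 m.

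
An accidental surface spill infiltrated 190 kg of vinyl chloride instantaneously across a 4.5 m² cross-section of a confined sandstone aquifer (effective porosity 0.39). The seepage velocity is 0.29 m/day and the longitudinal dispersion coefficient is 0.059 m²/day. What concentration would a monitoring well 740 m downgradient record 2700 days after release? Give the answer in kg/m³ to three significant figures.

0.133 kg/m³

For an instantaneous plane source, C(x,t) = M/(n_e·A·√(4πDt)) · exp(−(x−vt)²/(4Dt)), with n_e·A the pore (flow) area.
Plume center vt = 0.29 × 2700 = 783 m, so the well at 740 m is 43 m upgradient of the peak.
√(4πDt) = 44.74 m, giving peak height M/(n_e·A·√(4πDt)) = 190/(0.39 × 4.5 × 44.74) = 2.420 kg/m³.
(x−vt)²/(4Dt) = (-43)²/(4 × 0.059 × 2700) = 2.902; exp(−2.902) = 0.05491.
C = 2.420 × 0.05491 = 0.133 kg/m³.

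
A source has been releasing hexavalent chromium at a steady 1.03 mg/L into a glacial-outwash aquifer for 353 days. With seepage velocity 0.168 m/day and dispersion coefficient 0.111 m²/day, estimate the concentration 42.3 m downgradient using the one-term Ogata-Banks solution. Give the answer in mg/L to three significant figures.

1.00 mg/L

For a continuous step input, C/C₀ ≈ ½·erfc((x−vt)/(2√(Dt))).
vt = 0.168 × 353 = 59.304 m and 2√(Dt) = 2√(0.111 × 353) = 12.52 m.
Argument (x−vt)/(2√(Dt)) = (42.3 − 59.304)/12.52 = -1.358; ½·erfc(-1.358) = 0.9726.
C = 1.03 × 0.9726 = 1.00 mg/L.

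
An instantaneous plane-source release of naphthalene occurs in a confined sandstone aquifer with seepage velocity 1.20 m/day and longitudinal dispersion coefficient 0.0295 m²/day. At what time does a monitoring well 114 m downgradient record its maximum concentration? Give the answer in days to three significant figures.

For the 1D instantaneous-source solution, setting ∂C/∂t = 0 at fixed x gives v²t² + 2Dt − x² = 0, so t = (√(D² + v²x²) − D)/v².
√(D² + v²x²) = √(0.0295² + 1.20² × 114²) = 136.8; v² = 1.44.
t = (136.8 − 0.0295)/1.44 = 95.0 days (vs. the pure-advection estimate x/v = 95.0 d).

95.0 days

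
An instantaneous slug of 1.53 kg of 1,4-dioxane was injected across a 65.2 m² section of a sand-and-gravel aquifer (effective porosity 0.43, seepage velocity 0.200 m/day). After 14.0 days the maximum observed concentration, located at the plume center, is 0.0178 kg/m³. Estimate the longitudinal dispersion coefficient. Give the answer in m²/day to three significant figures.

At the plume center C_max = M/(n_e·A·√(4πDt)), so D = M²/(4πt·(n_e·A·C_max)²).
n_e·A·C_max = 0.43 × 65.2 × 0.0178 = 0.4990 kg/m.
D = 1.53²/(4π × 14.0 × 0.4990²) = 0.0534 m²/day.

0.0534 m²/day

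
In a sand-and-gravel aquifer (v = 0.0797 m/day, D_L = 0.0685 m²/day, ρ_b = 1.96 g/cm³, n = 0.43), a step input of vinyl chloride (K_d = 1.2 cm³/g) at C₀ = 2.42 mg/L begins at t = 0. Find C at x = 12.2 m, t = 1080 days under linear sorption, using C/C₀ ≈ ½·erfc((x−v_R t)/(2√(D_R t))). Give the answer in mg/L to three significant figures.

1.43 mg/L

Retardation factor R = 1 + ρ_b·K_d/n = 1 + 1.96 × 1.2/0.43 = 6.470.
Sorption retards both mechanisms: v_R = v/R = 0.01232 m/day, D_R = D/R = 0.01059 m²/day.
v_R·t = 0.01232 × 1080 = 13.3056 m; 2√(D_R t) = 6.764 m; argument = (12.2 − 13.3056)/6.764 = -0.1635.
C = C₀ × ½·erfc(-0.1635) = 2.42 × 0.5914 = 1.43 mg/L.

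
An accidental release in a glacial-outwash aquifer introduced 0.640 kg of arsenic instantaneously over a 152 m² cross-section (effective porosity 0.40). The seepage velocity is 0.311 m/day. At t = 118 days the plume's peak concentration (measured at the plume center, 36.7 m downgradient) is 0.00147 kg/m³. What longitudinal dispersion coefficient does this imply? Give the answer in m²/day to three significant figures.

At the plume center C_max = M/(n_e·A·√(4πDt)), so D = M²/(4πt·(n_e·A·C_max)²).
n_e·A·C_max = 0.40 × 152 × 0.00147 = 0.08938 kg/m.
D = 0.640²/(4π × 118 × 0.08938²) = 0.0346 m²/day.

0.0346 m²/day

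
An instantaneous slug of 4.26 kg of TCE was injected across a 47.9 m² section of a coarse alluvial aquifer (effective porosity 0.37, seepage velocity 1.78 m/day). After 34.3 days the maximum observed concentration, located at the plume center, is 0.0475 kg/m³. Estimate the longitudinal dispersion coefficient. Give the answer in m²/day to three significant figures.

At the plume center C_max = M/(n_e·A·√(4πDt)), so D = M²/(4πt·(n_e·A·C_max)²).
n_e·A·C_max = 0.37 × 47.9 × 0.0475 = 0.8418 kg/m.
D = 4.26²/(4π × 34.3 × 0.8418²) = 0.0594 m²/day.

0.0594 m²/day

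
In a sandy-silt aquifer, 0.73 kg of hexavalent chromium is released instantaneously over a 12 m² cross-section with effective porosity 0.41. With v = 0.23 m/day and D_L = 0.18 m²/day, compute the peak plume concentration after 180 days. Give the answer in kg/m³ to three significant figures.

0.00735 kg/m³

The peak of an instantaneous 1D plume sits at x = vt; there the Gaussian factor is 1 and C_max = M/(n_e·A·√(4πDt)), where n_e·A is the pore area the mass is dissolved in.
√(4πDt) = √(4π × 0.18 × 180) = 20.18 m, so C_max = 0.73/(0.41 × 12 × 20.18) = 0.00735 kg/m³.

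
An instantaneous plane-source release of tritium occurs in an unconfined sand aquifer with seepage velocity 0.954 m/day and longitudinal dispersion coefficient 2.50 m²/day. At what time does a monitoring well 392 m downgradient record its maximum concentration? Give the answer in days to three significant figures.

408 days

For the 1D instantaneous-source solution, setting ∂C/∂t = 0 at fixed x gives v²t² + 2Dt − x² = 0, so t = (√(D² + v²x²) − D)/v².
√(D² + v²x²) = √(2.50² + 0.954² × 392²) = 374.0; v² = 0.910116.
t = (374.0 − 2.50)/0.910116 = 408 days (vs. the pure-advection estimate x/v = 411 d).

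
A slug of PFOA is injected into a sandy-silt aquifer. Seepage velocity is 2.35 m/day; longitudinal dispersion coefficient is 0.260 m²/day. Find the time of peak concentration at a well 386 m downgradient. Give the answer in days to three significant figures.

164 days

For the 1D instantaneous-source solution, setting ∂C/∂t = 0 at fixed x gives v²t² + 2Dt − x² = 0, so t = (√(D² + v²x²) − D)/v².
√(D² + v²x²) = √(0.260² + 2.35² × 386²) = 907.1; v² = 5.5225.
t = (907.1 − 0.260)/5.5225 = 164 days (vs. the pure-advection estimate x/v = 164 d).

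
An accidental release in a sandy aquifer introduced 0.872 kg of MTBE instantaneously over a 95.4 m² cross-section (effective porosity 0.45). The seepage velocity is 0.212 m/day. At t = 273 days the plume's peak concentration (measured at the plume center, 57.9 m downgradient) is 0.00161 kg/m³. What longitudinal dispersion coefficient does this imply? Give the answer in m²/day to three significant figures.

0.0464 m²/day

At the plume center C_max = M/(n_e·A·√(4πDt)), so D = M²/(4πt·(n_e·A·C_max)²).
n_e·A·C_max = 0.45 × 95.4 × 0.00161 = 0.06912 kg/m.
D = 0.872²/(4π × 273 × 0.06912²) = 0.0464 m²/day.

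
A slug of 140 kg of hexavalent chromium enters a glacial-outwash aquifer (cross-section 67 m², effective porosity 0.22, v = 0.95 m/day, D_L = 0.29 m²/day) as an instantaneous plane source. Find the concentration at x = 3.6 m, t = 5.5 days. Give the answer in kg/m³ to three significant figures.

1.40 kg/m³

For an instantaneous plane source, C(x,t) = M/(n_e·A·√(4πDt)) · exp(−(x−vt)²/(4Dt)), with n_e·A the pore (flow) area.
Plume center vt = 0.95 × 5.5 = 5.225 m, so the well at 3.6 m is 1.625 m upgradient of the peak.
√(4πDt) = 4.477 m, giving peak height M/(n_e·A·√(4πDt)) = 140/(0.22 × 67 × 4.477) = 2.122 kg/m³.
(x−vt)²/(4Dt) = (-1.625)²/(4 × 0.29 × 5.5) = 0.4139; exp(−0.4139) = 0.6611.
C = 2.122 × 0.6611 = 1.40 kg/m³.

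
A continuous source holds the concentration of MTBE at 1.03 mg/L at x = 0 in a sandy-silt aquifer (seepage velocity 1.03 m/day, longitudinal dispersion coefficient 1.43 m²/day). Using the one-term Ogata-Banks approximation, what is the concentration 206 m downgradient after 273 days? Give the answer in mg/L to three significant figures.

1.03 mg/L

For a continuous step input, C/C₀ ≈ ½·erfc((x−vt)/(2√(Dt))).
vt = 1.03 × 273 = 281.19 m and 2√(Dt) = 2√(1.43 × 273) = 39.52 m.
Argument (x−vt)/(2√(Dt)) = (206 − 281.19)/39.52 = -1.903; ½·erfc(-1.903) = 0.9964.
C = 1.03 × 0.9964 = 1.03 mg/L.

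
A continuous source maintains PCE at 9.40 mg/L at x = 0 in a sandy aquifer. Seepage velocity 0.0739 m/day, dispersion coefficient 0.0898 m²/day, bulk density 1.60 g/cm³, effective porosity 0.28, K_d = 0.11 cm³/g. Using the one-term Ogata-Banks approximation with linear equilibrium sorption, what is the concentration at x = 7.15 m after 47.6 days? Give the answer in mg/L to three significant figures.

0.138 mg/L

Retardation factor R = 1 + ρ_b·K_d/n = 1 + 1.60 × 0.11/0.28 = 1.629.
Sorption retards both mechanisms: v_R = v/R = 0.04537 m/day, D_R = D/R = 0.05513 m²/day.
v_R·t = 0.04537 × 47.6 = 2.159612 m; 2√(D_R t) = 3.240 m; argument = (7.15 − 2.159612)/3.240 = 1.540.
C = C₀ × ½·erfc(1.540) = 9.40 × 0.01471 = 0.138 mg/L.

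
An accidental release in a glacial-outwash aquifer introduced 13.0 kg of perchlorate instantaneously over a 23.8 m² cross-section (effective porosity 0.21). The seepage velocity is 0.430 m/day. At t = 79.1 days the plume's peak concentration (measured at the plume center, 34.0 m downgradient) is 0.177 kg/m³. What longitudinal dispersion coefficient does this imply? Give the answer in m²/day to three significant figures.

At the plume center C_max = M/(n_e·A·√(4πDt)), so D = M²/(4πt·(n_e·A·C_max)²).
n_e·A·C_max = 0.21 × 23.8 × 0.177 = 0.8846 kg/m.
D = 13.0²/(4π × 79.1 × 0.8846²) = 0.217 m²/day.

0.217 m²/day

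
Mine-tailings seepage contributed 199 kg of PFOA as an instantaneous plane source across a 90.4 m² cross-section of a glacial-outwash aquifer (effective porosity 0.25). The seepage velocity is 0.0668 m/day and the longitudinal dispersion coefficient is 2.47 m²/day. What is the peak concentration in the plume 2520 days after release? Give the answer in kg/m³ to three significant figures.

0.0315 kg/m³

The peak of an instantaneous 1D plume sits at x = vt; there the Gaussian factor is 1 and C_max = M/(n_e·A·√(4πDt)), where n_e·A is the pore area the mass is dissolved in.
√(4πDt) = √(4π × 2.47 × 2520) = 279.7 m, so C_max = 199/(0.25 × 90.4 × 279.7) = 0.0315 kg/m³.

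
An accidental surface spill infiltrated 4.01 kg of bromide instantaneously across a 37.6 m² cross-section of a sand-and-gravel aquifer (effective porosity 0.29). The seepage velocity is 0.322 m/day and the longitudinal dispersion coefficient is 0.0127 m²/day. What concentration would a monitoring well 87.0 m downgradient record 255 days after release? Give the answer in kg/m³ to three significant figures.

0.00910 kg/m³

For an instantaneous plane source, C(x,t) = M/(n_e·A·√(4πDt)) · exp(−(x−vt)²/(4Dt)), with n_e·A the pore (flow) area.
Plume center vt = 0.322 × 255 = 82.11 m, so the well at 87.0 m is 4.89 m downgradient of the peak.
√(4πDt) = 6.379 m, giving peak height M/(n_e·A·√(4πDt)) = 4.01/(0.29 × 37.6 × 6.379) = 0.05765 kg/m³.
(x−vt)²/(4Dt) = (4.89)²/(4 × 0.0127 × 255) = 1.846; exp(−1.846) = 0.1579.
C = 0.05765 × 0.1579 = 0.00910 kg/m³.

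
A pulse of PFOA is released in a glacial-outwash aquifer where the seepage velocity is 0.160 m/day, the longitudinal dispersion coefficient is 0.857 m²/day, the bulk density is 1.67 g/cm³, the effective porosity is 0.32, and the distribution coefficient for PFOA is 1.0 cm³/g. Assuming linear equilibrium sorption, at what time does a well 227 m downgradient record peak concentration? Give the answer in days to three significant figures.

Retardation factor R = 1 + ρ_b·K_d/n = 1 + 1.67 × 1.0/0.32 = 6.219.
Sorption retards both mechanisms: v_R = v/R = 0.02573 m/day, D_R = D/R = 0.1378 m²/day.
Peak time from v_R²t² + 2D_R t − x² = 0: t = (√(D_R² + v_R²x²) − D_R)/v_R².
√(D_R² + v_R²x²) = √(0.1378² + 0.02573² × 227²) = 5.842; v_R² = 0.0006620.
t = (5.842 − 0.1378)/0.0006620 = 8620 days.

8620 days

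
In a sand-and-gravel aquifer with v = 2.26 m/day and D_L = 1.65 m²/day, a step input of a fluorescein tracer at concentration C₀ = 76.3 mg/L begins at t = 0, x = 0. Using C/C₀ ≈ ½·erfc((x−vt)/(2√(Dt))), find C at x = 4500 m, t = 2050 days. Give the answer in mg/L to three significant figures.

72.3 mg/L

For a continuous step input, C/C₀ ≈ ½·erfc((x−vt)/(2√(Dt))).
vt = 2.26 × 2050 = 4633 m and 2√(Dt) = 2√(1.65 × 2050) = 116.3 m.
Argument (x−vt)/(2√(Dt)) = (4500 − 4633)/116.3 = -1.144; ½·erfc(-1.144) = 0.9472.
C = 76.3 × 0.9472 = 72.3 mg/L.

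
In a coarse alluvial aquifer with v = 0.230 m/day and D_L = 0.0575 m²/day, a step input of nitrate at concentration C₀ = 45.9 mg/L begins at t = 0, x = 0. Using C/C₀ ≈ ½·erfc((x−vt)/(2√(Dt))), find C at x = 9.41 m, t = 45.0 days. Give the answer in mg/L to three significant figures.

30.3 mg/L

For a continuous step input, C/C₀ ≈ ½·erfc((x−vt)/(2√(Dt))).
vt = 0.230 × 45.0 = 10.35 m and 2√(Dt) = 2√(0.0575 × 45.0) = 3.217 m.
Argument (x−vt)/(2√(Dt)) = (9.41 − 10.35)/3.217 = -0.2922; ½·erfc(-0.2922) = 0.6603.
C = 45.9 × 0.6603 = 30.3 mg/L.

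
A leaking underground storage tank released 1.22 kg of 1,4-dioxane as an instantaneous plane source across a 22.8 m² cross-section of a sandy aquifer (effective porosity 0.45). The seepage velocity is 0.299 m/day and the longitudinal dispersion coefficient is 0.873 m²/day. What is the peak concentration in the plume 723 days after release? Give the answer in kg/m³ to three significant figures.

0.00134 kg/m³

The peak of an instantaneous 1D plume sits at x = vt; there the Gaussian factor is 1 and C_max = M/(n_e·A·√(4πDt)), where n_e·A is the pore area the mass is dissolved in.
√(4πDt) = √(4π × 0.873 × 723) = 89.06 m, so C_max = 1.22/(0.45 × 22.8 × 89.06) = 0.00134 kg/m³.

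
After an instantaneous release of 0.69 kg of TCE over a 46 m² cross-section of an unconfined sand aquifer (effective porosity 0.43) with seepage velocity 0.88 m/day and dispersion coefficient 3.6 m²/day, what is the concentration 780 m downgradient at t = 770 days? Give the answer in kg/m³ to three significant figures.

7.26e-05 kg/m³

For an instantaneous plane source, C(x,t) = M/(n_e·A·√(4πDt)) · exp(−(x−vt)²/(4Dt)), with n_e·A the pore (flow) area.
Plume center vt = 0.88 × 770 = 677.6 m, so the well at 780 m is 102.4 m downgradient of the peak.
√(4πDt) = 186.6 m, giving peak height M/(n_e·A·√(4πDt)) = 0.69/(0.43 × 46 × 186.6) = 0.0001869 kg/m³.
(x−vt)²/(4Dt) = (102.4)²/(4 × 3.6 × 770) = 0.9457; exp(−0.9457) = 0.3884.
C = 0.0001869 × 0.3884 = 7.26e-05 kg/m³.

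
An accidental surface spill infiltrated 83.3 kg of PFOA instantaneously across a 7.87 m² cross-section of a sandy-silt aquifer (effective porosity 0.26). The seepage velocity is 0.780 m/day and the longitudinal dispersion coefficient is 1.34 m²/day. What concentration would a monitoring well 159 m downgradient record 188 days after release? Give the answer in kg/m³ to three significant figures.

0.622 kg/m³

For an instantaneous plane source, C(x,t) = M/(n_e·A·√(4πDt)) · exp(−(x−vt)²/(4Dt)), with n_e·A the pore (flow) area.
Plume center vt = 0.780 × 188 = 146.64 m, so the well at 159 m is 12.36 m downgradient of the peak.
√(4πDt) = 56.26 m, giving peak height M/(n_e·A·√(4πDt)) = 83.3/(0.26 × 7.87 × 56.26) = 0.7236 kg/m³.
(x−vt)²/(4Dt) = (12.36)²/(4 × 1.34 × 188) = 0.1516; exp(−0.1516) = 0.8593.
C = 0.7236 × 0.8593 = 0.622 kg/m³.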